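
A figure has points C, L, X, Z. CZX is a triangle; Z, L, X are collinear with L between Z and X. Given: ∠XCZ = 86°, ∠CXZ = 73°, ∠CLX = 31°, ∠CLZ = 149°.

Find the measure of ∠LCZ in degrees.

∠LCZ = 10°

1. ∠CZX = 21°  [△CZX]
2. ∠CZL = 21°  [L on ray ZX]
3. ∠LCZ = 10°  [△CZL]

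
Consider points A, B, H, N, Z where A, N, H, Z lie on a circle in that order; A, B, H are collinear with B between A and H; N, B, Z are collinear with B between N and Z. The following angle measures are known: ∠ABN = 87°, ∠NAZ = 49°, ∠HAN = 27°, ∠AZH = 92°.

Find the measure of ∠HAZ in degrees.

∠HAZ = 22°

1. ∠HBZ = 87°  [vertical angles at B]
2. ∠ANZ = 66°  [△ABN]
3. ∠AZN = 65°  [△ANZ]
4. ∠ABZ = 93°  [linear pair at B on AH]
5. ∠HAZ = 22°  [△ABZ]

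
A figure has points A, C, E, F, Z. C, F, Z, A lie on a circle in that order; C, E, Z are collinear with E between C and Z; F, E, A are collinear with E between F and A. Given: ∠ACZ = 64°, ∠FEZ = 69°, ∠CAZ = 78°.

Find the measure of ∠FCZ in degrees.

1. ∠AZC = 38°  [△CZA]
2. ∠CEF = 111°  [linear pair at E on CZ]
3. ∠AFC = 38°  [same arc CA]
4. ∠FCZ = 31°  [△CEF]

∠FCZ = 31°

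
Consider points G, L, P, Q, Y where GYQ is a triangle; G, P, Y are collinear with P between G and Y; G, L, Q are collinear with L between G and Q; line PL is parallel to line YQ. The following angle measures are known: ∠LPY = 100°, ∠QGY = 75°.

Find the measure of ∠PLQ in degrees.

∠PLQ = 155°

1. ∠GPL = 80°  [linear pair at P on GY]
2. ∠LGP = 75°  [P on GY, L on GQ]
3. ∠GLP = 25°  [△GPL]
4. ∠PLQ = 155°  [linear pair at L on GQ]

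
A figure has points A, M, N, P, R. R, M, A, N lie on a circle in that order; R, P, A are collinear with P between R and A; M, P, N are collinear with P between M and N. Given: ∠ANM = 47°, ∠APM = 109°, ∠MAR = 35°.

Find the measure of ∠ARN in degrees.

∠ARN = 36°

1. ∠NPR = 109°  [vertical angles at P]
2. ∠MNR = 35°  [same arc RM]
3. ∠ARN = 36°  [△RPN]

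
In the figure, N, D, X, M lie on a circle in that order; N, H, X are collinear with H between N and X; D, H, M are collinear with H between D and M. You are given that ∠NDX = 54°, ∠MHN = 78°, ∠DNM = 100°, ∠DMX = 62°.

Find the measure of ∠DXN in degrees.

1. ∠DHX = 78°  [vertical angles at H]
2. ∠DXM = 80°  [cyclic NDXM, opposite ∠N+∠X]
3. ∠MDX = 38°  [△DXM]
4. ∠DXN = 64°  [△DHX]

∠DXN = 64°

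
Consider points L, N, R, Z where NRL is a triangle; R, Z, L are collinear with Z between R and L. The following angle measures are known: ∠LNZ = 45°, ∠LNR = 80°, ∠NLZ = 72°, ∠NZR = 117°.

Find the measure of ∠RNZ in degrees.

∠RNZ = 35°

1. ∠NLR = 72°  [Z on ray LR]
2. ∠LRN = 28°  [△NRL]
3. ∠NRZ = 28°  [Z on ray RL]
4. ∠RNZ = 35°  [△NRZ]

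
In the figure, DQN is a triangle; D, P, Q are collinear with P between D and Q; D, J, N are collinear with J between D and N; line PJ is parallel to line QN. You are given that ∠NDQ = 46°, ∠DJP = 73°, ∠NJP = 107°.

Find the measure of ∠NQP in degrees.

∠NQP = 61°

1. ∠JDP = 46°  [P on DQ, J on DN]
2. ∠DPJ = 61°  [△DPJ]
3. ∠JPQ = 119°  [linear pair at P on DQ]
4. ∠NQP = 61°  [PJ∥QN, co-interior at Q–P]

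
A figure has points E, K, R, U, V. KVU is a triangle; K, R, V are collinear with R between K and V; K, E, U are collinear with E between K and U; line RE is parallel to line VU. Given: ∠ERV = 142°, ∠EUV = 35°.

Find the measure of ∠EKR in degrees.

∠EKR = 107°

1. ∠ERK = 38°  [linear pair at R on KV]
2. ∠KUV = 35°  [E on ray UK]
3. ∠KVU = 38°  [RE∥VU, corresponding at R]
4. ∠UKV = 107°  [△KVU]
5. ∠EKR = 107°  [R on KV, E on KU]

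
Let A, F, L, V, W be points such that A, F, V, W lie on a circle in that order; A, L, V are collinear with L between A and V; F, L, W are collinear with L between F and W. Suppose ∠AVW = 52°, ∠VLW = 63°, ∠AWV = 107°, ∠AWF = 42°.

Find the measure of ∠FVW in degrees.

1. ∠VAW = 21°  [△AVW]
2. ∠FWV = 65°  [△VLW]
3. ∠VFW = 21°  [same arc VW]
4. ∠FVW = 94°  [△FVW]

∠FVW = 94°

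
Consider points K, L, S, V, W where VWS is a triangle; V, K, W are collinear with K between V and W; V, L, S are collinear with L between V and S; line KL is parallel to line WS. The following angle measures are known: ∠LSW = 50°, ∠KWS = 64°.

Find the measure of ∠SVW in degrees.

∠SVW = 66°

1. ∠VSW = 50°  [L on ray SV]
2. ∠SWV = 64°  [K on ray WV]
3. ∠SVW = 66°  [△VWS]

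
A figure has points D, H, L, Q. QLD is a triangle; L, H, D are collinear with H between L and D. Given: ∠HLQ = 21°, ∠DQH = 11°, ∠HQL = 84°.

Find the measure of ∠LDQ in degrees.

1. ∠LHQ = 75°  [△QLH]
2. ∠DHQ = 105°  [linear pair at H on LD]
3. ∠HDQ = 64°  [△QHD]
4. ∠LDQ = 64°  [H on ray DL]

∠LDQ = 64°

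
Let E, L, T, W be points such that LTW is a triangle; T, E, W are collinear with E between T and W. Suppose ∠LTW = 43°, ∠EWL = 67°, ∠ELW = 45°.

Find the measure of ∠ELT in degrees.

∠ELT = 25°

1. ∠ETL = 43°  [E on ray TW]
2. ∠LEW = 68°  [△LEW]
3. ∠LET = 112°  [linear pair at E on TW]
4. ∠ELT = 25°  [△LTE]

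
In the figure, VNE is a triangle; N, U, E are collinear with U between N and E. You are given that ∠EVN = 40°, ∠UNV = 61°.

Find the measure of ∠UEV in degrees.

∠UEV = 79°

1. ∠ENV = 61°  [U on ray NE]
2. ∠NEV = 79°  [△VNE]
3. ∠UEV = 79°  [U on ray EN]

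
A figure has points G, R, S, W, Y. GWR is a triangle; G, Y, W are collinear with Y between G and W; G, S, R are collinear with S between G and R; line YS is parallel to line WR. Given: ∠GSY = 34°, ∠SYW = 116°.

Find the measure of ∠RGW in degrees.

∠RGW = 82°

1. ∠GYS = 64°  [linear pair at Y on GW]
2. ∠SGY = 82°  [△GYS]
3. ∠RGW = 82°  [Y on GW, S on GR]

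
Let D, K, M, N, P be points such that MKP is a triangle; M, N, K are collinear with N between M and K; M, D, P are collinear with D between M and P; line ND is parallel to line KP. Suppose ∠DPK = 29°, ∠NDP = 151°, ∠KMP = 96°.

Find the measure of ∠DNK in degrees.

1. ∠MDN = 29°  [linear pair at D on MP]
2. ∠DMN = 96°  [N on MK, D on MP]
3. ∠DNM = 55°  [△MND]
4. ∠DNK = 125°  [linear pair at N on MK]

∠DNK = 125°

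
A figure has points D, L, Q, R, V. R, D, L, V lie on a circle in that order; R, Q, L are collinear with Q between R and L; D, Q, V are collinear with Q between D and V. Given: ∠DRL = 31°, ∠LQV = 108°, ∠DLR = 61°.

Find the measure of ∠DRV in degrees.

∠DRV = 78°

1. ∠DQR = 108°  [vertical angles at Q]
2. ∠DVR = 61°  [same arc RD]
3. ∠RDV = 41°  [△RQD]
4. ∠DRV = 78°  [△RDV]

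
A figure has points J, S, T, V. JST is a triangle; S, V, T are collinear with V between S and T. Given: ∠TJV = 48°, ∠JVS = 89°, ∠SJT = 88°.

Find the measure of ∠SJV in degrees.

∠SJV = 40°

1. ∠JVT = 91°  [linear pair at V on ST]
2. ∠JTV = 41°  [△JVT]
3. ∠JTS = 41°  [V on ray TS]
4. ∠JST = 51°  [△JST]
5. ∠JSV = 51°  [V on ray ST]
6. ∠SJV = 40°  [△JSV]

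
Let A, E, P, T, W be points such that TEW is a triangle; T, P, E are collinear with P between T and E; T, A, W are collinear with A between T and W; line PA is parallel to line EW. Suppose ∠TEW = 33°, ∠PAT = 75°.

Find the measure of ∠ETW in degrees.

1. ∠APT = 33°  [PA∥EW, corresponding at P]
2. ∠ATP = 72°  [△TPA]
3. ∠ETW = 72°  [P on TE, A on TW]

∠ETW = 72°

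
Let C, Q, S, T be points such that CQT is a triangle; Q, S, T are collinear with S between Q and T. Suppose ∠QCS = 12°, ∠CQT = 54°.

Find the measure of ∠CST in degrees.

∠CST = 66°

1. ∠CQS = 54°  [S on ray QT]
2. ∠CSQ = 114°  [△CQS]
3. ∠CST = 66°  [linear pair at S on QT]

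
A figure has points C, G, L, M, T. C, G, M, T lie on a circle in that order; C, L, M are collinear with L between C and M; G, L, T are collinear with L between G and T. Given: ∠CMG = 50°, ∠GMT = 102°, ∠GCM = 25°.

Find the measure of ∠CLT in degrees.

∠CLT = 77°

1. ∠CTG = 50°  [same arc CG]
2. ∠CGM = 105°  [△CGM]
3. ∠GCT = 78°  [cyclic CGMT, opposite ∠C+∠M]
4. ∠CGT = 52°  [△CGT]
5. ∠CTM = 75°  [cyclic CGMT, opposite ∠G+∠T]
6. ∠CMT = 52°  [same arc CT]
7. ∠MCT = 53°  [△CMT]
8. ∠CLT = 77°  [△CLT]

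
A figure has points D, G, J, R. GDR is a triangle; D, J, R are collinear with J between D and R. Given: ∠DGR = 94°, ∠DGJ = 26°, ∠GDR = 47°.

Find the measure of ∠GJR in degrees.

∠GJR = 73°

1. ∠GDJ = 47°  [J on ray DR]
2. ∠DJG = 107°  [△GDJ]
3. ∠GJR = 73°  [linear pair at J on DR]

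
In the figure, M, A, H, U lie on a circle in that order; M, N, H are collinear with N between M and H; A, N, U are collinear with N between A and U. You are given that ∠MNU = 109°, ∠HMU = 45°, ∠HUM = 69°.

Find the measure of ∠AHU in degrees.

∠AHU = 92°

1. ∠HNU = 71°  [linear pair at N on MH]
2. ∠HAU = 45°  [same arc HU]
3. ∠MHU = 66°  [△MHU]
4. ∠AUH = 43°  [△HNU]
5. ∠AHU = 92°  [△AHU]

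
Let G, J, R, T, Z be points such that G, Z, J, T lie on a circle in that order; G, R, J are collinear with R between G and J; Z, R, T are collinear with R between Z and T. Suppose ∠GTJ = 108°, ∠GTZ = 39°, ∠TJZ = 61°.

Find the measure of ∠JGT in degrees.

∠JGT = 50°

1. ∠TGZ = 119°  [cyclic GZJT, opposite ∠G+∠J]
2. ∠GZT = 22°  [△GZT]
3. ∠GJT = 22°  [same arc GT]
4. ∠JGT = 50°  [△GJT]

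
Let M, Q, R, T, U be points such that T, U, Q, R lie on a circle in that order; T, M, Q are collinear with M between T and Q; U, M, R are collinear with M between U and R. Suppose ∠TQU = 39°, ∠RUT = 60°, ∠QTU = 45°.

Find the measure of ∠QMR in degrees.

1. ∠RQT = 60°  [same arc TR]
2. ∠QRU = 45°  [same arc UQ]
3. ∠QMR = 75°  [△QMR]

∠QMR = 75°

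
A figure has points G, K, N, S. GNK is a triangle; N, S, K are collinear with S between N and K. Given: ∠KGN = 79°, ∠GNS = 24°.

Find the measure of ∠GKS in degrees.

∠GKS = 77°

1. ∠GNK = 24°  [S on ray NK]
2. ∠GKN = 77°  [△GNK]
3. ∠GKS = 77°  [S on ray KN]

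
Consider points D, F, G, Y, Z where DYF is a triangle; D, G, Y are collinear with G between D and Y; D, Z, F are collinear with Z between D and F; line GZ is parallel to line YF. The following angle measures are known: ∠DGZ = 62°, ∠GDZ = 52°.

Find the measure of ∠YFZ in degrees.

∠YFZ = 66°

1. ∠DZG = 66°  [△DGZ]
2. ∠FZG = 114°  [linear pair at Z on DF]
3. ∠YFZ = 66°  [GZ∥YF, co-interior at F–Z]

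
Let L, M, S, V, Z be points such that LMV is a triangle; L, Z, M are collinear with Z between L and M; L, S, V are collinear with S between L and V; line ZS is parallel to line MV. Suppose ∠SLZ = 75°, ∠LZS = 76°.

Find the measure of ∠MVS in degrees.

1. ∠LSZ = 29°  [△LZS]
2. ∠VSZ = 151°  [linear pair at S on LV]
3. ∠MVS = 29°  [ZS∥MV, co-interior at V–S]

∠MVS = 29°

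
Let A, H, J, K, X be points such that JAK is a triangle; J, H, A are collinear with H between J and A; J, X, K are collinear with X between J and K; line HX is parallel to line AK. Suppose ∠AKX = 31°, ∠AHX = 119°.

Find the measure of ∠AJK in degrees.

1. ∠AKJ = 31°  [X on ray KJ]
2. ∠JHX = 61°  [linear pair at H on JA]
3. ∠HXJ = 31°  [HX∥AK, corresponding at X]
4. ∠HJX = 88°  [△JHX]
5. ∠AJK = 88°  [H on JA, X on JK]

∠AJK = 88°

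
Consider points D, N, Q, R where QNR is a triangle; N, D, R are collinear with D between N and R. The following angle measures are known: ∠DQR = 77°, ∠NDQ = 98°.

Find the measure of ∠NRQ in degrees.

1. ∠QDR = 82°  [linear pair at D on NR]
2. ∠DRQ = 21°  [△QDR]
3. ∠NRQ = 21°  [D on ray RN]

∠NRQ = 21°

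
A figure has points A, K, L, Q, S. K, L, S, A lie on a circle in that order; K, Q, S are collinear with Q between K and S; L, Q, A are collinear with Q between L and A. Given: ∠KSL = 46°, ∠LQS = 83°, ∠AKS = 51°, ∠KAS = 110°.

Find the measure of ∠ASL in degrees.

∠ASL = 65°

1. ∠ALS = 51°  [△LQS]
2. ∠AQK = 83°  [vertical angles at Q]
3. ∠ASK = 19°  [△KSA]
4. ∠AQS = 97°  [linear pair at Q on KS]
5. ∠LAS = 64°  [△SQA]
6. ∠ASL = 65°  [△LSA]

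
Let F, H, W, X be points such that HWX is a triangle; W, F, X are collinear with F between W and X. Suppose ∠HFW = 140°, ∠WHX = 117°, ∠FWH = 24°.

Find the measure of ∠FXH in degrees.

1. ∠HWX = 24°  [F on ray WX]
2. ∠HXW = 39°  [△HWX]
3. ∠FXH = 39°  [F on ray XW]

∠FXH = 39°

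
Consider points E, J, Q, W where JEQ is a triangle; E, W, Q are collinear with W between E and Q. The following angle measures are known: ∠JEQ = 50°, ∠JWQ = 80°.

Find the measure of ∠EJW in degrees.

1. ∠JEW = 50°  [W on ray EQ]
2. ∠EWJ = 100°  [linear pair at W on EQ]
3. ∠EJW = 30°  [△JEW]

∠EJW = 30°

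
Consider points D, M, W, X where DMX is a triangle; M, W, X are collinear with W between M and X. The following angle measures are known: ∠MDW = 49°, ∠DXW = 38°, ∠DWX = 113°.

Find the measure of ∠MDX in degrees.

1. ∠DXM = 38°  [W on ray XM]
2. ∠DWM = 67°  [linear pair at W on MX]
3. ∠DMW = 64°  [△DMW]
4. ∠DMX = 64°  [W on ray MX]
5. ∠MDX = 78°  [△DMX]

∠MDX = 78°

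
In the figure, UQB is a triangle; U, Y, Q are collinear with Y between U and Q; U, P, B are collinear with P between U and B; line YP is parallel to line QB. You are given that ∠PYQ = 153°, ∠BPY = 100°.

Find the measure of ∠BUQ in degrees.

1. ∠PYU = 27°  [linear pair at Y on UQ]
2. ∠UPY = 80°  [linear pair at P on UB]
3. ∠PUY = 73°  [△UYP]
4. ∠BUQ = 73°  [Y on UQ, P on UB]

∠BUQ = 73°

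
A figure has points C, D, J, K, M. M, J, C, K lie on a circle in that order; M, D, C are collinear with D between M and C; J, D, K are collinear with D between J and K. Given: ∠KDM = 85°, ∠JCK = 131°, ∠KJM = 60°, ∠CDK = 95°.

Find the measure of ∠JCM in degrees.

1. ∠JMK = 49°  [cyclic MJCK, opposite ∠M+∠C]
2. ∠JKM = 71°  [△MJK]
3. ∠JCM = 71°  [same arc MJ]

∠JCM = 71°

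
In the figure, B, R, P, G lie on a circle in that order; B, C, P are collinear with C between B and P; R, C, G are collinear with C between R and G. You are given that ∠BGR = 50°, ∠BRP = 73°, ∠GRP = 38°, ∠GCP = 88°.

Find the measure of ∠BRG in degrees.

1. ∠BPR = 50°  [same arc BR]
2. ∠PBR = 57°  [△BRP]
3. ∠BCR = 88°  [vertical angles at C]
4. ∠BRG = 35°  [△BCR]

∠BRG = 35°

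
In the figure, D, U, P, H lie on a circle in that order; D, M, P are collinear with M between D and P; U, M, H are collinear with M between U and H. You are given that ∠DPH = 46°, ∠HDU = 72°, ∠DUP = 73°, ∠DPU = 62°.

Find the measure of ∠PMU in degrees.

1. ∠DUH = 46°  [same arc DH]
2. ∠PDU = 45°  [△DUP]
3. ∠DMU = 89°  [△DMU]
4. ∠PMU = 91°  [linear pair at M on DP]

∠PMU = 91°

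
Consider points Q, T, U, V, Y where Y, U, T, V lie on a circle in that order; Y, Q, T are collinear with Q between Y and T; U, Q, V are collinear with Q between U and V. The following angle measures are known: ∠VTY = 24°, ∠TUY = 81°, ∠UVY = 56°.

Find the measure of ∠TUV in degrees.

1. ∠TVY = 99°  [cyclic YUTV, opposite ∠U+∠V]
2. ∠TYV = 57°  [△YTV]
3. ∠TUV = 57°  [same arc TV]

∠TUV = 57°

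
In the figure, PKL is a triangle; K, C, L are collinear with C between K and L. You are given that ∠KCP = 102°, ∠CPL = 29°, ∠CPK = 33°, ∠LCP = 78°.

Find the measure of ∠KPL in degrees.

∠KPL = 62°

1. ∠CKP = 45°  [△PKC]
2. ∠CLP = 73°  [△PCL]
3. ∠LKP = 45°  [C on ray KL]
4. ∠KLP = 73°  [C on ray LK]
5. ∠KPL = 62°  [△PKL]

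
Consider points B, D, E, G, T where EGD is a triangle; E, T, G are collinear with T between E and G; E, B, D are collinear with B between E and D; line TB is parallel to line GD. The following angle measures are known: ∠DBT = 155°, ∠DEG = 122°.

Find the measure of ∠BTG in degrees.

∠BTG = 147°

1. ∠EBT = 25°  [linear pair at B on ED]
2. ∠BET = 122°  [T on EG, B on ED]
3. ∠BTE = 33°  [△ETB]
4. ∠BTG = 147°  [linear pair at T on EG]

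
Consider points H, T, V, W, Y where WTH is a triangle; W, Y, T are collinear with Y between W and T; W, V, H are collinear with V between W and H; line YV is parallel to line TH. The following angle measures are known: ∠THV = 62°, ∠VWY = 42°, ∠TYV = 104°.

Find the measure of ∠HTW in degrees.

∠HTW = 76°

1. ∠THW = 62°  [V on ray HW]
2. ∠HWT = 42°  [Y on WT, V on WH]
3. ∠HTW = 76°  [△WTH]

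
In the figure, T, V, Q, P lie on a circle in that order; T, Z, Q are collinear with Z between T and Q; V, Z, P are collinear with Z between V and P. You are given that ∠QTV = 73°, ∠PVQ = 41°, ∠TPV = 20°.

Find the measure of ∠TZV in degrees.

1. ∠TQV = 20°  [same arc TV]
2. ∠QZV = 119°  [△VZQ]
3. ∠TZV = 61°  [linear pair at Z on TQ]

∠TZV = 61°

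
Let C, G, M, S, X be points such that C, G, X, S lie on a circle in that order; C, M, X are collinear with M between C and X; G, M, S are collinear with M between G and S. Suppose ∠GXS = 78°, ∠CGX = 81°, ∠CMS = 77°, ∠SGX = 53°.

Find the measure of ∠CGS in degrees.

∠CGS = 28°

1. ∠GSX = 49°  [△GXS]
2. ∠GMX = 77°  [vertical angles at M]
3. ∠GCX = 49°  [same arc GX]
4. ∠CMG = 103°  [linear pair at M on CX]
5. ∠CGS = 28°  [△CMG]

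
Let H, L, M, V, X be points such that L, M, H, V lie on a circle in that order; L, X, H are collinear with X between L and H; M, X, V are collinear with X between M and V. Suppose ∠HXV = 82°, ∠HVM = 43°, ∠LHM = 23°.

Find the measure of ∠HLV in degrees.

∠HLV = 59°

1. ∠LXV = 98°  [linear pair at X on LH]
2. ∠LVM = 23°  [same arc LM]
3. ∠HLV = 59°  [△LXV]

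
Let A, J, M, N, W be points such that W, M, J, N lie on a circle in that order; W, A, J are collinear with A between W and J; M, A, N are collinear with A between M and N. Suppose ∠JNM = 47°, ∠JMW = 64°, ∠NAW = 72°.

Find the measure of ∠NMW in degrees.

∠NMW = 25°

1. ∠JWM = 47°  [same arc MJ]
2. ∠JAM = 72°  [vertical angles at A]
3. ∠MAW = 108°  [linear pair at A on WJ]
4. ∠NMW = 25°  [△WAM]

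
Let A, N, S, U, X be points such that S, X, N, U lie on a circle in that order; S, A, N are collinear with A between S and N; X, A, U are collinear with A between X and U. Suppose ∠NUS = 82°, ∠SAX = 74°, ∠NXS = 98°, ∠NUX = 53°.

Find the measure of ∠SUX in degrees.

1. ∠NAU = 74°  [vertical angles at A]
2. ∠SNU = 53°  [△NAU]
3. ∠SAU = 106°  [linear pair at A on SN]
4. ∠NSU = 45°  [△SNU]
5. ∠SUX = 29°  [△SAU]

∠SUX = 29°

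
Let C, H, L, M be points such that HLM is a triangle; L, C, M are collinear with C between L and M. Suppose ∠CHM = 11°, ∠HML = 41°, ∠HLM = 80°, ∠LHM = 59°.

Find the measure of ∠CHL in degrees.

1. ∠CMH = 41°  [C on ray ML]
2. ∠CLH = 80°  [C on ray LM]
3. ∠HCM = 128°  [△HCM]
4. ∠HCL = 52°  [linear pair at C on LM]
5. ∠CHL = 48°  [△HLC]

∠CHL = 48°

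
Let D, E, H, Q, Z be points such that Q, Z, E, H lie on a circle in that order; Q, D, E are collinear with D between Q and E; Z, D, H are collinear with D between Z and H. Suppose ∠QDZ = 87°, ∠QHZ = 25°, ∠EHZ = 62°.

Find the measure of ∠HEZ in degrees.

∠HEZ = 56°

1. ∠EDZ = 93°  [linear pair at D on QE]
2. ∠QEZ = 25°  [same arc QZ]
3. ∠EZH = 62°  [△ZDE]
4. ∠HEZ = 56°  [△ZEH]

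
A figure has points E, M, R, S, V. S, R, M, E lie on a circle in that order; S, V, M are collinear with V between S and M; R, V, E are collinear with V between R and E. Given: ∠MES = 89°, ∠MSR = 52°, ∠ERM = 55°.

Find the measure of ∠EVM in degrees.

∠EVM = 92°

1. ∠MER = 52°  [same arc RM]
2. ∠ESM = 55°  [same arc ME]
3. ∠EMS = 36°  [△SME]
4. ∠EVM = 92°  [△MVE]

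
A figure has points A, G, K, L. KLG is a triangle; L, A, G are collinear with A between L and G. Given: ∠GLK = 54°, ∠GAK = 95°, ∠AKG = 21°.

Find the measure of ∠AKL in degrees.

1. ∠ALK = 54°  [A on ray LG]
2. ∠KAL = 85°  [linear pair at A on LG]
3. ∠AKL = 41°  [△KLA]

∠AKL = 41°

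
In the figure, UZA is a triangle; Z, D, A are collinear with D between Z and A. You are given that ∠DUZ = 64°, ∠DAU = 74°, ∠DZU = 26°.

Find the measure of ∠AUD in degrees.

1. ∠UDZ = 90°  [△UZD]
2. ∠ADU = 90°  [linear pair at D on ZA]
3. ∠AUD = 16°  [△UDA]

∠AUD = 16°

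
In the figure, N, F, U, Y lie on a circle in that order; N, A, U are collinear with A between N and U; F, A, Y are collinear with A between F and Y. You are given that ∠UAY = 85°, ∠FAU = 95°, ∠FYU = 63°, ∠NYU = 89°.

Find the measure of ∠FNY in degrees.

∠FNY = 122°

1. ∠FAN = 85°  [vertical angles at A]
2. ∠NAY = 95°  [linear pair at A on NU]
3. ∠NUY = 32°  [△UAY]
4. ∠FNU = 63°  [same arc FU]
5. ∠UNY = 59°  [△NUY]
6. ∠NFY = 32°  [△NAF]
7. ∠FYN = 26°  [△NAY]
8. ∠FNY = 122°  [△NFY]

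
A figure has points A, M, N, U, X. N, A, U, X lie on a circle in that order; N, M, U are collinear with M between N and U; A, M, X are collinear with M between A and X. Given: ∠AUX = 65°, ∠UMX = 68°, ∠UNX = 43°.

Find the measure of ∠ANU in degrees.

1. ∠ANX = 115°  [cyclic NAUX, opposite ∠N+∠U]
2. ∠AMN = 68°  [vertical angles at M]
3. ∠NMX = 112°  [linear pair at M on NU]
4. ∠AXN = 25°  [△NMX]
5. ∠NAX = 40°  [△NAX]
6. ∠ANU = 72°  [△NMA]

∠ANU = 72°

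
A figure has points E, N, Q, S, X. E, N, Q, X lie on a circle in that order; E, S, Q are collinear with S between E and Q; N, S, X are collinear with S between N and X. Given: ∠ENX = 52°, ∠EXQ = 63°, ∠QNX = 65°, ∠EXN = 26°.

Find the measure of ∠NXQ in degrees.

∠NXQ = 37°

1. ∠NEX = 102°  [△ENX]
2. ∠NQX = 78°  [cyclic ENQX, opposite ∠E+∠Q]
3. ∠NXQ = 37°  [△NQX]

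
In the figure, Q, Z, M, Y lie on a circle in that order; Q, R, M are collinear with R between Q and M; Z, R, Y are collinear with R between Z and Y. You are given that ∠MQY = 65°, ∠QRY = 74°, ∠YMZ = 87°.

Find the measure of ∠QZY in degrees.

∠QZY = 46°

1. ∠QYZ = 41°  [△QRY]
2. ∠YQZ = 93°  [cyclic QZMY, opposite ∠Q+∠M]
3. ∠QZY = 46°  [△QZY]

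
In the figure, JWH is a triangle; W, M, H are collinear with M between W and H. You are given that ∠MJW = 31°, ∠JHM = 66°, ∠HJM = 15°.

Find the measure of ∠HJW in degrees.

∠HJW = 46°

1. ∠HMJ = 99°  [△JMH]
2. ∠JHW = 66°  [M on ray HW]
3. ∠JMW = 81°  [linear pair at M on WH]
4. ∠JWM = 68°  [△JWM]
5. ∠HWJ = 68°  [M on ray WH]
6. ∠HJW = 46°  [△JWH]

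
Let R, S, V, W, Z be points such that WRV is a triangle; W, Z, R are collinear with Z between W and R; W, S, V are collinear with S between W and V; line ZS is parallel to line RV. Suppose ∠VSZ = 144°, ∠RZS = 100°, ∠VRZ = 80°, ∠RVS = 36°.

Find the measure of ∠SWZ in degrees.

1. ∠WSZ = 36°  [linear pair at S on WV]
2. ∠SZW = 80°  [linear pair at Z on WR]
3. ∠SWZ = 64°  [△WZS]

∠SWZ = 64°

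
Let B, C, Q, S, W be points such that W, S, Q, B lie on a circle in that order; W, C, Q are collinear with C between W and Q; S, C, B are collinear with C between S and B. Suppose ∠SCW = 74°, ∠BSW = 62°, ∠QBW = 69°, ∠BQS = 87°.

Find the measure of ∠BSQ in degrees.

1. ∠BQW = 62°  [same arc WB]
2. ∠BWQ = 49°  [△WQB]
3. ∠BSQ = 49°  [same arc QB]

∠BSQ = 49°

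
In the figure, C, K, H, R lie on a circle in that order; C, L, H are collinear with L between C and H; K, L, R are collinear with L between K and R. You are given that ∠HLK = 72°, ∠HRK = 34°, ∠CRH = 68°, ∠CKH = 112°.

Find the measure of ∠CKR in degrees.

∠CKR = 38°

1. ∠CLK = 108°  [linear pair at L on CH]
2. ∠HCK = 34°  [same arc KH]
3. ∠CKR = 38°  [△CLK]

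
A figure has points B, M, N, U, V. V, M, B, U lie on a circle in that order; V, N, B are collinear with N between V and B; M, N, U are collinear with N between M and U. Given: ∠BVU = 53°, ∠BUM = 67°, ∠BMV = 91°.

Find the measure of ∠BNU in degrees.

∠BNU = 75°

1. ∠BUV = 89°  [cyclic VMBU, opposite ∠M+∠U]
2. ∠UBV = 38°  [△VBU]
3. ∠BNU = 75°  [△BNU]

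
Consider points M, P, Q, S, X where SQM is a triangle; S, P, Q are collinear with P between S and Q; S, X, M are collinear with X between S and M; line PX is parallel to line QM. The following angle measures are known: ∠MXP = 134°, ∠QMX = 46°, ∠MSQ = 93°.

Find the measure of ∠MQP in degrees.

∠MQP = 41°

1. ∠QMS = 46°  [X on ray MS]
2. ∠MQS = 41°  [△SQM]
3. ∠MQP = 41°  [P on ray QS]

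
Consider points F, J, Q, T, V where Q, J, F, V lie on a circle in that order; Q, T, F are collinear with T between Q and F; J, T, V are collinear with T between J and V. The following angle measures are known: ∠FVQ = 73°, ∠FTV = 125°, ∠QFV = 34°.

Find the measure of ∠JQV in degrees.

∠JQV = 94°

1. ∠FQV = 73°  [△QFV]
2. ∠QTV = 55°  [linear pair at T on QF]
3. ∠QJV = 34°  [same arc QV]
4. ∠JVQ = 52°  [△QTV]
5. ∠JQV = 94°  [△QJV]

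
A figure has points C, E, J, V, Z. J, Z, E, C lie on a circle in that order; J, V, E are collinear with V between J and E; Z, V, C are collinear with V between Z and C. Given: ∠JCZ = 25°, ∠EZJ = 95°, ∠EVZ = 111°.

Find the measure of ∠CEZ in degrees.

∠CEZ = 76°

1. ∠JEZ = 25°  [same arc JZ]
2. ∠EJZ = 60°  [△JZE]
3. ∠CZE = 44°  [△ZVE]
4. ∠ECZ = 60°  [same arc ZE]
5. ∠CEZ = 76°  [△ZEC]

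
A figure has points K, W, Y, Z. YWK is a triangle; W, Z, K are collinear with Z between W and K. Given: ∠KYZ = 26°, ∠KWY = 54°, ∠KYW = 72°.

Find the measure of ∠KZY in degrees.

1. ∠WKY = 54°  [△YWK]
2. ∠YKZ = 54°  [Z on ray KW]
3. ∠KZY = 100°  [△YZK]

∠KZY = 100°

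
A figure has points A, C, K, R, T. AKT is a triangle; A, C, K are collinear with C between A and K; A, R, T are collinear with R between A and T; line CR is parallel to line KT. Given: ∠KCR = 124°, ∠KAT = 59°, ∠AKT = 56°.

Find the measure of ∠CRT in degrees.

∠CRT = 115°

1. ∠ACR = 56°  [linear pair at C on AK]
2. ∠CAR = 59°  [C on AK, R on AT]
3. ∠ARC = 65°  [△ACR]
4. ∠CRT = 115°  [linear pair at R on AT]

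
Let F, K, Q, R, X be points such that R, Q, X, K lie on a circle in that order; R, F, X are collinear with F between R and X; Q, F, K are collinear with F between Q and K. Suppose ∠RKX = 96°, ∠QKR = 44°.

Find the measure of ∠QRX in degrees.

1. ∠RQX = 84°  [cyclic RQXK, opposite ∠Q+∠K]
2. ∠QXR = 44°  [same arc RQ]
3. ∠QRX = 52°  [△RQX]

∠QRX = 52°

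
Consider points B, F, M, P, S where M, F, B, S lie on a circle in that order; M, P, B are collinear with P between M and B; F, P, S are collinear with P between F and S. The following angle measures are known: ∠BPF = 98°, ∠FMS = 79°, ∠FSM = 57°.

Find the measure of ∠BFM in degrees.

1. ∠FPM = 82°  [linear pair at P on MB]
2. ∠MFS = 44°  [△MFS]
3. ∠FBM = 57°  [same arc MF]
4. ∠BMF = 54°  [△MPF]
5. ∠BFM = 69°  [△MFB]

∠BFM = 69°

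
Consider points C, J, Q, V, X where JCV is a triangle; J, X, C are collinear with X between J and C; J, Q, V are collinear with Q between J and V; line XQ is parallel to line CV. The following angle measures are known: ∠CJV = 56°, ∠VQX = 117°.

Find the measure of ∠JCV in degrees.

∠JCV = 61°

1. ∠QJX = 56°  [X on JC, Q on JV]
2. ∠JQX = 63°  [linear pair at Q on JV]
3. ∠JXQ = 61°  [△JXQ]
4. ∠JCV = 61°  [XQ∥CV, corresponding at X]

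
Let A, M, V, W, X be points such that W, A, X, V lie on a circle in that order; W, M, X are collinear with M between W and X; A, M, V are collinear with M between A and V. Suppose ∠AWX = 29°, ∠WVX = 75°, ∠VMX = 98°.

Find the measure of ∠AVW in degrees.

∠AVW = 46°

1. ∠WAX = 105°  [cyclic WAXV, opposite ∠A+∠V]
2. ∠AXW = 46°  [△WAX]
3. ∠AVW = 46°  [same arc WA]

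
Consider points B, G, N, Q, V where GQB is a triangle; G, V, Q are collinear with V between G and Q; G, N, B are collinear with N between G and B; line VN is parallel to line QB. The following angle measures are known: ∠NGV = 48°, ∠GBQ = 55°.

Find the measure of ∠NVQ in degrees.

∠NVQ = 103°

1. ∠BGQ = 48°  [V on GQ, N on GB]
2. ∠BQG = 77°  [△GQB]
3. ∠GVN = 77°  [VN∥QB, corresponding at V]
4. ∠NVQ = 103°  [linear pair at V on GQ]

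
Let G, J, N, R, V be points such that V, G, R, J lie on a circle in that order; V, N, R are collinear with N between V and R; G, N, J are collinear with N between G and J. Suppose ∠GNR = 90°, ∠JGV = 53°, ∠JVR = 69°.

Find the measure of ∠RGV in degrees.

1. ∠JRV = 53°  [same arc VJ]
2. ∠RJV = 58°  [△VRJ]
3. ∠RGV = 122°  [cyclic VGRJ, opposite ∠G+∠J]

∠RGV = 122°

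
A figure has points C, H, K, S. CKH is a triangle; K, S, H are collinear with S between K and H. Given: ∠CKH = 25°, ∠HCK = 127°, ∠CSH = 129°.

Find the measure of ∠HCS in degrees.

∠HCS = 23°

1. ∠CHK = 28°  [△CKH]
2. ∠CHS = 28°  [S on ray HK]
3. ∠HCS = 23°  [△CSH]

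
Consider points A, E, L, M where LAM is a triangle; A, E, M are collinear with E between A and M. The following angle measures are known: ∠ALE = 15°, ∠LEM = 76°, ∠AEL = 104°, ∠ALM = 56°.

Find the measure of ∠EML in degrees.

1. ∠EAL = 61°  [△LAE]
2. ∠LAM = 61°  [E on ray AM]
3. ∠AML = 63°  [△LAM]
4. ∠EML = 63°  [E on ray MA]

∠EML = 63°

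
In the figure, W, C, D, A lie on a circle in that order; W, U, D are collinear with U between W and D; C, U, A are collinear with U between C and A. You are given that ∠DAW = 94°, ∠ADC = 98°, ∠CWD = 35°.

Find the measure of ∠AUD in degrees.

∠AUD = 106°

1. ∠DCW = 86°  [cyclic WCDA, opposite ∠C+∠A]
2. ∠CAD = 35°  [same arc CD]
3. ∠CDW = 59°  [△WCD]
4. ∠ACD = 47°  [△CDA]
5. ∠CAW = 59°  [same arc WC]
6. ∠AWD = 47°  [same arc DA]
7. ∠AUW = 74°  [△WUA]
8. ∠AUD = 106°  [linear pair at U on WD]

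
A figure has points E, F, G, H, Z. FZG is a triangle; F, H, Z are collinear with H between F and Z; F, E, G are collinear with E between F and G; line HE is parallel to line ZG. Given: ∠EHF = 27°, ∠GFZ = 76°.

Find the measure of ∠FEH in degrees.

∠FEH = 77°

1. ∠FZG = 27°  [HE∥ZG, corresponding at H]
2. ∠FGZ = 77°  [△FZG]
3. ∠FEH = 77°  [HE∥ZG, corresponding at E]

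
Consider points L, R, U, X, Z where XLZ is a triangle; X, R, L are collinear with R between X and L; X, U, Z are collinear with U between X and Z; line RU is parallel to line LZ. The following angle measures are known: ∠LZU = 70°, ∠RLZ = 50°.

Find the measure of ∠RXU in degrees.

∠RXU = 60°

1. ∠LZX = 70°  [U on ray ZX]
2. ∠XLZ = 50°  [R on ray LX]
3. ∠LXZ = 60°  [△XLZ]
4. ∠RXU = 60°  [R on XL, U on XZ]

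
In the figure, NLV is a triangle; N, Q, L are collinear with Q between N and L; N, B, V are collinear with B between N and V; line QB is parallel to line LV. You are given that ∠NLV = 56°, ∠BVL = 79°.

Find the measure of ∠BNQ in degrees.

1. ∠LVN = 79°  [B on ray VN]
2. ∠LNV = 45°  [△NLV]
3. ∠BNQ = 45°  [Q on NL, B on NV]

∠BNQ = 45°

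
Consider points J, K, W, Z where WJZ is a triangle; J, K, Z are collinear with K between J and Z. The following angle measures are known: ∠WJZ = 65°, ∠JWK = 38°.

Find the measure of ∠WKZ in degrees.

1. ∠KJW = 65°  [K on ray JZ]
2. ∠JKW = 77°  [△WJK]
3. ∠WKZ = 103°  [linear pair at K on JZ]

∠WKZ = 103°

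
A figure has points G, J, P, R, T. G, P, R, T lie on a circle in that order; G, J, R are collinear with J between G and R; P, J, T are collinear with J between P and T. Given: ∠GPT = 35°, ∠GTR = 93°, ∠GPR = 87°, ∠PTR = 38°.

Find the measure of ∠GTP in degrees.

∠GTP = 55°

1. ∠PGR = 38°  [same arc PR]
2. ∠GRP = 55°  [△GPR]
3. ∠GTP = 55°  [same arc GP]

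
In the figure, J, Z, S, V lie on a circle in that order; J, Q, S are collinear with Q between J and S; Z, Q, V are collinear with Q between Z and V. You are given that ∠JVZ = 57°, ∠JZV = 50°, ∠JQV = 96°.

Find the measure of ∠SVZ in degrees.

1. ∠JSV = 50°  [same arc JV]
2. ∠SQV = 84°  [linear pair at Q on JS]
3. ∠SVZ = 46°  [△SQV]

∠SVZ = 46°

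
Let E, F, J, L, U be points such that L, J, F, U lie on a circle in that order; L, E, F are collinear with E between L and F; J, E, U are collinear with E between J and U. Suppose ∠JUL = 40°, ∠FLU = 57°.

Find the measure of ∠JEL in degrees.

∠JEL = 97°

1. ∠JFL = 40°  [same arc LJ]
2. ∠FJU = 57°  [same arc FU]
3. ∠FEJ = 83°  [△JEF]
4. ∠JEL = 97°  [linear pair at E on LF]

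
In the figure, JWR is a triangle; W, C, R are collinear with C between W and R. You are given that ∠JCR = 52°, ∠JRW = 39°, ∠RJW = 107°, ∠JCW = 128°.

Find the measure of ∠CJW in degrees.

1. ∠JWR = 34°  [△JWR]
2. ∠CWJ = 34°  [C on ray WR]
3. ∠CJW = 18°  [△JWC]

∠CJW = 18°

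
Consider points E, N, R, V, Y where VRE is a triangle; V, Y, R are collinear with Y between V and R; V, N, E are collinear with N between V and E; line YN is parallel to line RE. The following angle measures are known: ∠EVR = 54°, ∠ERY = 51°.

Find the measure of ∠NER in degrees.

1. ∠ERV = 51°  [Y on ray RV]
2. ∠REV = 75°  [△VRE]
3. ∠NER = 75°  [N on ray EV]

∠NER = 75°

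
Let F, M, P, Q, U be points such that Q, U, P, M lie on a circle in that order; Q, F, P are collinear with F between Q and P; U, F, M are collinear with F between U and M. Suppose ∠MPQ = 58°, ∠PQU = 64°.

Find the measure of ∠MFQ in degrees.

1. ∠PMU = 64°  [same arc UP]
2. ∠MFP = 58°  [△PFM]
3. ∠MFQ = 122°  [linear pair at F on QP]

∠MFQ = 122°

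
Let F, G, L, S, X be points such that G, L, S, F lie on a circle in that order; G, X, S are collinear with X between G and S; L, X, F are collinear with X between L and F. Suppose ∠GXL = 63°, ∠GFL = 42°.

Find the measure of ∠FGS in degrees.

∠FGS = 21°

1. ∠FXS = 63°  [vertical angles at X]
2. ∠FXG = 117°  [linear pair at X on GS]
3. ∠FGS = 21°  [△GXF]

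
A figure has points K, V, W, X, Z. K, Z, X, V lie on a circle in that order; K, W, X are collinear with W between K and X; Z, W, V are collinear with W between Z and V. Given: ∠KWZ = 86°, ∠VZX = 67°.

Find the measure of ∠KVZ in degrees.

∠KVZ = 19°

1. ∠VWX = 86°  [vertical angles at W]
2. ∠VKX = 67°  [same arc XV]
3. ∠KWV = 94°  [linear pair at W on KX]
4. ∠KVZ = 19°  [△KWV]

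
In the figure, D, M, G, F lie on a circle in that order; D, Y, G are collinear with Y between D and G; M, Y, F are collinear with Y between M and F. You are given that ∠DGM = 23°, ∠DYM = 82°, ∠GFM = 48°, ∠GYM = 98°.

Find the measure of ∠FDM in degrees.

∠FDM = 107°

1. ∠FMG = 59°  [△MYG]
2. ∠FGM = 73°  [△MGF]
3. ∠FDM = 107°  [cyclic DMGF, opposite ∠D+∠G]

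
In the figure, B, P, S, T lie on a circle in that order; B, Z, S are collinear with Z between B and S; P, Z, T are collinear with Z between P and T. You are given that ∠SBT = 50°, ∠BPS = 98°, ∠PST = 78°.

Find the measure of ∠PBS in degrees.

1. ∠SPT = 50°  [same arc ST]
2. ∠PTS = 52°  [△PST]
3. ∠PBS = 52°  [same arc PS]

∠PBS = 52°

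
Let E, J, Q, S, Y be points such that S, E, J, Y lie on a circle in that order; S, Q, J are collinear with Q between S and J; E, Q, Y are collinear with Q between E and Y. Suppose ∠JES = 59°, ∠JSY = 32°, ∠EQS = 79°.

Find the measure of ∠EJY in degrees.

∠EJY = 74°

1. ∠JYS = 121°  [cyclic SEJY, opposite ∠E+∠Y]
2. ∠JEY = 32°  [same arc JY]
3. ∠SJY = 27°  [△SJY]
4. ∠JQY = 79°  [vertical angles at Q]
5. ∠EYJ = 74°  [△JQY]
6. ∠EJY = 74°  [△EJY]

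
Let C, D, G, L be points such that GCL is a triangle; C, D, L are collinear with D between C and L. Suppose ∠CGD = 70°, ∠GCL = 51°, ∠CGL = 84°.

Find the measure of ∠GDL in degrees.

1. ∠DCG = 51°  [D on ray CL]
2. ∠CDG = 59°  [△GCD]
3. ∠GDL = 121°  [linear pair at D on CL]

∠GDL = 121°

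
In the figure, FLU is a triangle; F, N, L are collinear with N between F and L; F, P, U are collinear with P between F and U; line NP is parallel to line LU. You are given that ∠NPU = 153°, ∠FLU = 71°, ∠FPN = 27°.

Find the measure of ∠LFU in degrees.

∠LFU = 82°

1. ∠FNP = 71°  [NP∥LU, corresponding at N]
2. ∠NFP = 82°  [△FNP]
3. ∠LFU = 82°  [N on FL, P on FU]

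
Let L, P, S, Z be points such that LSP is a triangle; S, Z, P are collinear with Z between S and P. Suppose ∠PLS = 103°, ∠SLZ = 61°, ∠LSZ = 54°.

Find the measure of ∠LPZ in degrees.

∠LPZ = 23°

1. ∠LSP = 54°  [Z on ray SP]
2. ∠LPS = 23°  [△LSP]
3. ∠LPZ = 23°  [Z on ray PS]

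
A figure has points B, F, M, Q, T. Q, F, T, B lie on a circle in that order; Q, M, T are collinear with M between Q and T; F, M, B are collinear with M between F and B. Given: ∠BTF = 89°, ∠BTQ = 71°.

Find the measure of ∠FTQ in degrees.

1. ∠BQF = 91°  [cyclic QFTB, opposite ∠Q+∠T]
2. ∠BFQ = 71°  [same arc QB]
3. ∠FBQ = 18°  [△QFB]
4. ∠FTQ = 18°  [same arc QF]

∠FTQ = 18°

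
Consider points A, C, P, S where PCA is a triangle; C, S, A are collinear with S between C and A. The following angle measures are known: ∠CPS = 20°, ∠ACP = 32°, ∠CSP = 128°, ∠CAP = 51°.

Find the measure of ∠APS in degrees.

∠APS = 77°

1. ∠ASP = 52°  [linear pair at S on CA]
2. ∠PAS = 51°  [S on ray AC]
3. ∠APS = 77°  [△PSA]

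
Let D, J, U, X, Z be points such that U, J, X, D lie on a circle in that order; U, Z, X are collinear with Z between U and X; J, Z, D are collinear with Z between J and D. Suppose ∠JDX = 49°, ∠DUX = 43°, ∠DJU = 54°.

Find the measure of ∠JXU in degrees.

1. ∠JUX = 49°  [same arc JX]
2. ∠DJX = 43°  [same arc XD]
3. ∠JZU = 77°  [△UZJ]
4. ∠JZX = 103°  [linear pair at Z on UX]
5. ∠JXU = 34°  [△JZX]

∠JXU = 34°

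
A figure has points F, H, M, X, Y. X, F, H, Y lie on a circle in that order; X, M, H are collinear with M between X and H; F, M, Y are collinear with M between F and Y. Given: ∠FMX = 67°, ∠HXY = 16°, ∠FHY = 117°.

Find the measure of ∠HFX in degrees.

1. ∠FMH = 113°  [linear pair at M on XH]
2. ∠HFY = 16°  [same arc HY]
3. ∠FYH = 47°  [△FHY]
4. ∠FHX = 51°  [△FMH]
5. ∠FXH = 47°  [same arc FH]
6. ∠HFX = 82°  [△XFH]

∠HFX = 82°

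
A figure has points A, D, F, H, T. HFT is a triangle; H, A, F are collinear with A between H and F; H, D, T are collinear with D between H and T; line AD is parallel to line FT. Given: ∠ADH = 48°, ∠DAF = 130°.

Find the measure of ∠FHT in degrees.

1. ∠DAH = 50°  [linear pair at A on HF]
2. ∠AHD = 82°  [△HAD]
3. ∠FHT = 82°  [A on HF, D on HT]

∠FHT = 82°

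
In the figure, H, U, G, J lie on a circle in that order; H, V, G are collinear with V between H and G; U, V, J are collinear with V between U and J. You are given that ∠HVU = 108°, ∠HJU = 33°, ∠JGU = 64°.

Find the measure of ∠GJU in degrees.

∠GJU = 41°

1. ∠GVU = 72°  [linear pair at V on HG]
2. ∠HGU = 33°  [same arc HU]
3. ∠GUJ = 75°  [△UVG]
4. ∠GJU = 41°  [△UGJ]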